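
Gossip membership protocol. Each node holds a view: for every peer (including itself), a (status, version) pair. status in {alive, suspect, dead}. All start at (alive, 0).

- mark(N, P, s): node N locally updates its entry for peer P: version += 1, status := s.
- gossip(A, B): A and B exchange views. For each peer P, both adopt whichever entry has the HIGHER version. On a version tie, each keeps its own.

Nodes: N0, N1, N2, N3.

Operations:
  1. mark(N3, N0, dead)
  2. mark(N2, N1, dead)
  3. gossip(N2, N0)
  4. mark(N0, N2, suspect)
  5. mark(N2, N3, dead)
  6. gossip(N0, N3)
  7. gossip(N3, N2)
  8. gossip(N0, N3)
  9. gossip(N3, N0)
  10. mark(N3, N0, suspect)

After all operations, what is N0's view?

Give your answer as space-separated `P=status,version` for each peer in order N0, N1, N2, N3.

Op 1: N3 marks N0=dead -> (dead,v1)
Op 2: N2 marks N1=dead -> (dead,v1)
Op 3: gossip N2<->N0 -> N2.N0=(alive,v0) N2.N1=(dead,v1) N2.N2=(alive,v0) N2.N3=(alive,v0) | N0.N0=(alive,v0) N0.N1=(dead,v1) N0.N2=(alive,v0) N0.N3=(alive,v0)
Op 4: N0 marks N2=suspect -> (suspect,v1)
Op 5: N2 marks N3=dead -> (dead,v1)
Op 6: gossip N0<->N3 -> N0.N0=(dead,v1) N0.N1=(dead,v1) N0.N2=(suspect,v1) N0.N3=(alive,v0) | N3.N0=(dead,v1) N3.N1=(dead,v1) N3.N2=(suspect,v1) N3.N3=(alive,v0)
Op 7: gossip N3<->N2 -> N3.N0=(dead,v1) N3.N1=(dead,v1) N3.N2=(suspect,v1) N3.N3=(dead,v1) | N2.N0=(dead,v1) N2.N1=(dead,v1) N2.N2=(suspect,v1) N2.N3=(dead,v1)
Op 8: gossip N0<->N3 -> N0.N0=(dead,v1) N0.N1=(dead,v1) N0.N2=(suspect,v1) N0.N3=(dead,v1) | N3.N0=(dead,v1) N3.N1=(dead,v1) N3.N2=(suspect,v1) N3.N3=(dead,v1)
Op 9: gossip N3<->N0 -> N3.N0=(dead,v1) N3.N1=(dead,v1) N3.N2=(suspect,v1) N3.N3=(dead,v1) | N0.N0=(dead,v1) N0.N1=(dead,v1) N0.N2=(suspect,v1) N0.N3=(dead,v1)
Op 10: N3 marks N0=suspect -> (suspect,v2)

Answer: N0=dead,1 N1=dead,1 N2=suspect,1 N3=dead,1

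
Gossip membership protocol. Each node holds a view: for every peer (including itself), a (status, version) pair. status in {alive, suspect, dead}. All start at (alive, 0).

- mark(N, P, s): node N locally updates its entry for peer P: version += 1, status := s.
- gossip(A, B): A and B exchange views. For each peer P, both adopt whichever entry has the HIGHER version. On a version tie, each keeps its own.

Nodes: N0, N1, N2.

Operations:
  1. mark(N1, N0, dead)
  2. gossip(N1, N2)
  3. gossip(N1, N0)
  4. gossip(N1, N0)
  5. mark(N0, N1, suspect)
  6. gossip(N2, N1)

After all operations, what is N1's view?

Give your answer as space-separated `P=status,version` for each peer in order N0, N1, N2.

Op 1: N1 marks N0=dead -> (dead,v1)
Op 2: gossip N1<->N2 -> N1.N0=(dead,v1) N1.N1=(alive,v0) N1.N2=(alive,v0) | N2.N0=(dead,v1) N2.N1=(alive,v0) N2.N2=(alive,v0)
Op 3: gossip N1<->N0 -> N1.N0=(dead,v1) N1.N1=(alive,v0) N1.N2=(alive,v0) | N0.N0=(dead,v1) N0.N1=(alive,v0) N0.N2=(alive,v0)
Op 4: gossip N1<->N0 -> N1.N0=(dead,v1) N1.N1=(alive,v0) N1.N2=(alive,v0) | N0.N0=(dead,v1) N0.N1=(alive,v0) N0.N2=(alive,v0)
Op 5: N0 marks N1=suspect -> (suspect,v1)
Op 6: gossip N2<->N1 -> N2.N0=(dead,v1) N2.N1=(alive,v0) N2.N2=(alive,v0) | N1.N0=(dead,v1) N1.N1=(alive,v0) N1.N2=(alive,v0)

Answer: N0=dead,1 N1=alive,0 N2=alive,0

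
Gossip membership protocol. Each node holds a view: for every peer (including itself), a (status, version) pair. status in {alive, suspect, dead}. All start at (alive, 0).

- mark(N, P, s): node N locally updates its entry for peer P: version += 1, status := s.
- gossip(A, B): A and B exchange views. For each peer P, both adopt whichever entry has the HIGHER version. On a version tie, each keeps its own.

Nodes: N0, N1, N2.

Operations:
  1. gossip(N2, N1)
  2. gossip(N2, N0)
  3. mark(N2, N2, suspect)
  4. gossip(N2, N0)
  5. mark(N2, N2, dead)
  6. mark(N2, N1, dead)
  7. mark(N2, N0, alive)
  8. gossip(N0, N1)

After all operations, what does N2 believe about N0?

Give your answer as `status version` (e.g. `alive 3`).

Op 1: gossip N2<->N1 -> N2.N0=(alive,v0) N2.N1=(alive,v0) N2.N2=(alive,v0) | N1.N0=(alive,v0) N1.N1=(alive,v0) N1.N2=(alive,v0)
Op 2: gossip N2<->N0 -> N2.N0=(alive,v0) N2.N1=(alive,v0) N2.N2=(alive,v0) | N0.N0=(alive,v0) N0.N1=(alive,v0) N0.N2=(alive,v0)
Op 3: N2 marks N2=suspect -> (suspect,v1)
Op 4: gossip N2<->N0 -> N2.N0=(alive,v0) N2.N1=(alive,v0) N2.N2=(suspect,v1) | N0.N0=(alive,v0) N0.N1=(alive,v0) N0.N2=(suspect,v1)
Op 5: N2 marks N2=dead -> (dead,v2)
Op 6: N2 marks N1=dead -> (dead,v1)
Op 7: N2 marks N0=alive -> (alive,v1)
Op 8: gossip N0<->N1 -> N0.N0=(alive,v0) N0.N1=(alive,v0) N0.N2=(suspect,v1) | N1.N0=(alive,v0) N1.N1=(alive,v0) N1.N2=(suspect,v1)

Answer: alive 1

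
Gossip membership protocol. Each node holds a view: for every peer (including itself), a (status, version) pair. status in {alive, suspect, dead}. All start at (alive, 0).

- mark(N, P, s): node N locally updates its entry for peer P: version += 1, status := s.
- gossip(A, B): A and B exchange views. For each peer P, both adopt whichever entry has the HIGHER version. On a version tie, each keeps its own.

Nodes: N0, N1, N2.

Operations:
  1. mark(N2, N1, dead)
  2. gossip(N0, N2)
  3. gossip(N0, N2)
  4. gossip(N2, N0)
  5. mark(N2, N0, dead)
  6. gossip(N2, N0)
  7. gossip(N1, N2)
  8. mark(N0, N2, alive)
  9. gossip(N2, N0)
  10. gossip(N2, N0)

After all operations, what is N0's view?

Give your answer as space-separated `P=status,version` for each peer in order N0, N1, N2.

Answer: N0=dead,1 N1=dead,1 N2=alive,1

Derivation:
Op 1: N2 marks N1=dead -> (dead,v1)
Op 2: gossip N0<->N2 -> N0.N0=(alive,v0) N0.N1=(dead,v1) N0.N2=(alive,v0) | N2.N0=(alive,v0) N2.N1=(dead,v1) N2.N2=(alive,v0)
Op 3: gossip N0<->N2 -> N0.N0=(alive,v0) N0.N1=(dead,v1) N0.N2=(alive,v0) | N2.N0=(alive,v0) N2.N1=(dead,v1) N2.N2=(alive,v0)
Op 4: gossip N2<->N0 -> N2.N0=(alive,v0) N2.N1=(dead,v1) N2.N2=(alive,v0) | N0.N0=(alive,v0) N0.N1=(dead,v1) N0.N2=(alive,v0)
Op 5: N2 marks N0=dead -> (dead,v1)
Op 6: gossip N2<->N0 -> N2.N0=(dead,v1) N2.N1=(dead,v1) N2.N2=(alive,v0) | N0.N0=(dead,v1) N0.N1=(dead,v1) N0.N2=(alive,v0)
Op 7: gossip N1<->N2 -> N1.N0=(dead,v1) N1.N1=(dead,v1) N1.N2=(alive,v0) | N2.N0=(dead,v1) N2.N1=(dead,v1) N2.N2=(alive,v0)
Op 8: N0 marks N2=alive -> (alive,v1)
Op 9: gossip N2<->N0 -> N2.N0=(dead,v1) N2.N1=(dead,v1) N2.N2=(alive,v1) | N0.N0=(dead,v1) N0.N1=(dead,v1) N0.N2=(alive,v1)
Op 10: gossip N2<->N0 -> N2.N0=(dead,v1) N2.N1=(dead,v1) N2.N2=(alive,v1) | N0.N0=(dead,v1) N0.N1=(dead,v1) N0.N2=(alive,v1)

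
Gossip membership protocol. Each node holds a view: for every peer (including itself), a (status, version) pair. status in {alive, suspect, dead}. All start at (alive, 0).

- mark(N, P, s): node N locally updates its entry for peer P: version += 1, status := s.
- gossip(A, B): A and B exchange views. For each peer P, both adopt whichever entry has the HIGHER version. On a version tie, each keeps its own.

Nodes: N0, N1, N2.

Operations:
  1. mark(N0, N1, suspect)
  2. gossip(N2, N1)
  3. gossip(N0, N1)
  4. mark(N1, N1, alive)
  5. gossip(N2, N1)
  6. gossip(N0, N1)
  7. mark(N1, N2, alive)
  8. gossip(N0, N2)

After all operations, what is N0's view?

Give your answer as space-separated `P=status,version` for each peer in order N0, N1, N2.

Op 1: N0 marks N1=suspect -> (suspect,v1)
Op 2: gossip N2<->N1 -> N2.N0=(alive,v0) N2.N1=(alive,v0) N2.N2=(alive,v0) | N1.N0=(alive,v0) N1.N1=(alive,v0) N1.N2=(alive,v0)
Op 3: gossip N0<->N1 -> N0.N0=(alive,v0) N0.N1=(suspect,v1) N0.N2=(alive,v0) | N1.N0=(alive,v0) N1.N1=(suspect,v1) N1.N2=(alive,v0)
Op 4: N1 marks N1=alive -> (alive,v2)
Op 5: gossip N2<->N1 -> N2.N0=(alive,v0) N2.N1=(alive,v2) N2.N2=(alive,v0) | N1.N0=(alive,v0) N1.N1=(alive,v2) N1.N2=(alive,v0)
Op 6: gossip N0<->N1 -> N0.N0=(alive,v0) N0.N1=(alive,v2) N0.N2=(alive,v0) | N1.N0=(alive,v0) N1.N1=(alive,v2) N1.N2=(alive,v0)
Op 7: N1 marks N2=alive -> (alive,v1)
Op 8: gossip N0<->N2 -> N0.N0=(alive,v0) N0.N1=(alive,v2) N0.N2=(alive,v0) | N2.N0=(alive,v0) N2.N1=(alive,v2) N2.N2=(alive,v0)

Answer: N0=alive,0 N1=alive,2 N2=alive,0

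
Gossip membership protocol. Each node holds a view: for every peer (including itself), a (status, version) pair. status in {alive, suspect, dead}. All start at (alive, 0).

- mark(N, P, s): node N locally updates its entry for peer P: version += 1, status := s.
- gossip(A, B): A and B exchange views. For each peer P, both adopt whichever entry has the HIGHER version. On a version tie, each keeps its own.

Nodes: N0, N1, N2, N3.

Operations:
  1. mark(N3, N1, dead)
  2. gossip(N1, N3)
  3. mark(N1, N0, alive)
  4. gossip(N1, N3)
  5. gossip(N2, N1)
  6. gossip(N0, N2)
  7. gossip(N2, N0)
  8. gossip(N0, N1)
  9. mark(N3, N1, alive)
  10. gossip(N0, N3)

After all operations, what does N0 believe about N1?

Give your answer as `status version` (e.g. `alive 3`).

Op 1: N3 marks N1=dead -> (dead,v1)
Op 2: gossip N1<->N3 -> N1.N0=(alive,v0) N1.N1=(dead,v1) N1.N2=(alive,v0) N1.N3=(alive,v0) | N3.N0=(alive,v0) N3.N1=(dead,v1) N3.N2=(alive,v0) N3.N3=(alive,v0)
Op 3: N1 marks N0=alive -> (alive,v1)
Op 4: gossip N1<->N3 -> N1.N0=(alive,v1) N1.N1=(dead,v1) N1.N2=(alive,v0) N1.N3=(alive,v0) | N3.N0=(alive,v1) N3.N1=(dead,v1) N3.N2=(alive,v0) N3.N3=(alive,v0)
Op 5: gossip N2<->N1 -> N2.N0=(alive,v1) N2.N1=(dead,v1) N2.N2=(alive,v0) N2.N3=(alive,v0) | N1.N0=(alive,v1) N1.N1=(dead,v1) N1.N2=(alive,v0) N1.N3=(alive,v0)
Op 6: gossip N0<->N2 -> N0.N0=(alive,v1) N0.N1=(dead,v1) N0.N2=(alive,v0) N0.N3=(alive,v0) | N2.N0=(alive,v1) N2.N1=(dead,v1) N2.N2=(alive,v0) N2.N3=(alive,v0)
Op 7: gossip N2<->N0 -> N2.N0=(alive,v1) N2.N1=(dead,v1) N2.N2=(alive,v0) N2.N3=(alive,v0) | N0.N0=(alive,v1) N0.N1=(dead,v1) N0.N2=(alive,v0) N0.N3=(alive,v0)
Op 8: gossip N0<->N1 -> N0.N0=(alive,v1) N0.N1=(dead,v1) N0.N2=(alive,v0) N0.N3=(alive,v0) | N1.N0=(alive,v1) N1.N1=(dead,v1) N1.N2=(alive,v0) N1.N3=(alive,v0)
Op 9: N3 marks N1=alive -> (alive,v2)
Op 10: gossip N0<->N3 -> N0.N0=(alive,v1) N0.N1=(alive,v2) N0.N2=(alive,v0) N0.N3=(alive,v0) | N3.N0=(alive,v1) N3.N1=(alive,v2) N3.N2=(alive,v0) N3.N3=(alive,v0)

Answer: alive 2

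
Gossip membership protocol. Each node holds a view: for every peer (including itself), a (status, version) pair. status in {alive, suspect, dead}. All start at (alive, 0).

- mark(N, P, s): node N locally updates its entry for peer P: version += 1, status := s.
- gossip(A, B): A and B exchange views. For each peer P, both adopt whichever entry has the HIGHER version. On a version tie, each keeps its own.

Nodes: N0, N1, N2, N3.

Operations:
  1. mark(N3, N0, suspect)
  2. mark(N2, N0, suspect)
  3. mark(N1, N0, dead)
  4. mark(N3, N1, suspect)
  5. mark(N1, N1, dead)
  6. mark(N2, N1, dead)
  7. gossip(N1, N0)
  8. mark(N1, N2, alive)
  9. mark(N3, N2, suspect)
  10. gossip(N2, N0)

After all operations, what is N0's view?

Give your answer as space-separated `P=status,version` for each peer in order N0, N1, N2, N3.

Op 1: N3 marks N0=suspect -> (suspect,v1)
Op 2: N2 marks N0=suspect -> (suspect,v1)
Op 3: N1 marks N0=dead -> (dead,v1)
Op 4: N3 marks N1=suspect -> (suspect,v1)
Op 5: N1 marks N1=dead -> (dead,v1)
Op 6: N2 marks N1=dead -> (dead,v1)
Op 7: gossip N1<->N0 -> N1.N0=(dead,v1) N1.N1=(dead,v1) N1.N2=(alive,v0) N1.N3=(alive,v0) | N0.N0=(dead,v1) N0.N1=(dead,v1) N0.N2=(alive,v0) N0.N3=(alive,v0)
Op 8: N1 marks N2=alive -> (alive,v1)
Op 9: N3 marks N2=suspect -> (suspect,v1)
Op 10: gossip N2<->N0 -> N2.N0=(suspect,v1) N2.N1=(dead,v1) N2.N2=(alive,v0) N2.N3=(alive,v0) | N0.N0=(dead,v1) N0.N1=(dead,v1) N0.N2=(alive,v0) N0.N3=(alive,v0)

Answer: N0=dead,1 N1=dead,1 N2=alive,0 N3=alive,0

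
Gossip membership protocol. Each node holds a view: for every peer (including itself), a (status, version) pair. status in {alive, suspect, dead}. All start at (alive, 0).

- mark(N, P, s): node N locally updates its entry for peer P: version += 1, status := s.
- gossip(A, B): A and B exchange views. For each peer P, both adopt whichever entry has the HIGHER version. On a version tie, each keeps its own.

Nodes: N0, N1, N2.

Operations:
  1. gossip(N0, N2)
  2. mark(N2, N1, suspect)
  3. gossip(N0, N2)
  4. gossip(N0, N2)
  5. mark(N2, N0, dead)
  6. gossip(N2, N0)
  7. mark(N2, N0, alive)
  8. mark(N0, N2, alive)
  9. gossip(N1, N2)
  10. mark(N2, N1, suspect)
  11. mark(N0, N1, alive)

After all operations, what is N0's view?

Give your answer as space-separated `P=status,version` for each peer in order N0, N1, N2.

Answer: N0=dead,1 N1=alive,2 N2=alive,1

Derivation:
Op 1: gossip N0<->N2 -> N0.N0=(alive,v0) N0.N1=(alive,v0) N0.N2=(alive,v0) | N2.N0=(alive,v0) N2.N1=(alive,v0) N2.N2=(alive,v0)
Op 2: N2 marks N1=suspect -> (suspect,v1)
Op 3: gossip N0<->N2 -> N0.N0=(alive,v0) N0.N1=(suspect,v1) N0.N2=(alive,v0) | N2.N0=(alive,v0) N2.N1=(suspect,v1) N2.N2=(alive,v0)
Op 4: gossip N0<->N2 -> N0.N0=(alive,v0) N0.N1=(suspect,v1) N0.N2=(alive,v0) | N2.N0=(alive,v0) N2.N1=(suspect,v1) N2.N2=(alive,v0)
Op 5: N2 marks N0=dead -> (dead,v1)
Op 6: gossip N2<->N0 -> N2.N0=(dead,v1) N2.N1=(suspect,v1) N2.N2=(alive,v0) | N0.N0=(dead,v1) N0.N1=(suspect,v1) N0.N2=(alive,v0)
Op 7: N2 marks N0=alive -> (alive,v2)
Op 8: N0 marks N2=alive -> (alive,v1)
Op 9: gossip N1<->N2 -> N1.N0=(alive,v2) N1.N1=(suspect,v1) N1.N2=(alive,v0) | N2.N0=(alive,v2) N2.N1=(suspect,v1) N2.N2=(alive,v0)
Op 10: N2 marks N1=suspect -> (suspect,v2)
Op 11: N0 marks N1=alive -> (alive,v2)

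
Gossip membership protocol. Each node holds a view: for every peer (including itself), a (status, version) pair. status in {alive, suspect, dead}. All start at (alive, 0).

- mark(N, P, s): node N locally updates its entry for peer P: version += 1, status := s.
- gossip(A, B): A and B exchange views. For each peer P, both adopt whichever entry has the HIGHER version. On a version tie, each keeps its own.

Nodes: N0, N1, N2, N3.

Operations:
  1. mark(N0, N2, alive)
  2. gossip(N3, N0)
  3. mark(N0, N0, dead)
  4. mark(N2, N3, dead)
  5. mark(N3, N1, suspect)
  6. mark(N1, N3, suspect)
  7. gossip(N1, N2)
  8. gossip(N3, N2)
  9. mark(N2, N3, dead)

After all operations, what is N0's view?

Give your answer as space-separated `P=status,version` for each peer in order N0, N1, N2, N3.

Answer: N0=dead,1 N1=alive,0 N2=alive,1 N3=alive,0

Derivation:
Op 1: N0 marks N2=alive -> (alive,v1)
Op 2: gossip N3<->N0 -> N3.N0=(alive,v0) N3.N1=(alive,v0) N3.N2=(alive,v1) N3.N3=(alive,v0) | N0.N0=(alive,v0) N0.N1=(alive,v0) N0.N2=(alive,v1) N0.N3=(alive,v0)
Op 3: N0 marks N0=dead -> (dead,v1)
Op 4: N2 marks N3=dead -> (dead,v1)
Op 5: N3 marks N1=suspect -> (suspect,v1)
Op 6: N1 marks N3=suspect -> (suspect,v1)
Op 7: gossip N1<->N2 -> N1.N0=(alive,v0) N1.N1=(alive,v0) N1.N2=(alive,v0) N1.N3=(suspect,v1) | N2.N0=(alive,v0) N2.N1=(alive,v0) N2.N2=(alive,v0) N2.N3=(dead,v1)
Op 8: gossip N3<->N2 -> N3.N0=(alive,v0) N3.N1=(suspect,v1) N3.N2=(alive,v1) N3.N3=(dead,v1) | N2.N0=(alive,v0) N2.N1=(suspect,v1) N2.N2=(alive,v1) N2.N3=(dead,v1)
Op 9: N2 marks N3=dead -> (dead,v2)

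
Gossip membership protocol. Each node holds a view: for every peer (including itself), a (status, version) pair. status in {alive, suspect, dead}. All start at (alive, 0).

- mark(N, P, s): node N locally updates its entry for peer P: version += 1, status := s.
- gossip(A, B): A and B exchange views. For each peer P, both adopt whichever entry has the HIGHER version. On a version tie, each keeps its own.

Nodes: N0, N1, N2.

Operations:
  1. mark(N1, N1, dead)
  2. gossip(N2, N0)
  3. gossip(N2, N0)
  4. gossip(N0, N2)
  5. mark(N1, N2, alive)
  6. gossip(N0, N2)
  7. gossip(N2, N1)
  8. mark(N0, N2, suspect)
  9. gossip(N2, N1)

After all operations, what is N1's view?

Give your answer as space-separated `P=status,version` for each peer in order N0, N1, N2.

Op 1: N1 marks N1=dead -> (dead,v1)
Op 2: gossip N2<->N0 -> N2.N0=(alive,v0) N2.N1=(alive,v0) N2.N2=(alive,v0) | N0.N0=(alive,v0) N0.N1=(alive,v0) N0.N2=(alive,v0)
Op 3: gossip N2<->N0 -> N2.N0=(alive,v0) N2.N1=(alive,v0) N2.N2=(alive,v0) | N0.N0=(alive,v0) N0.N1=(alive,v0) N0.N2=(alive,v0)
Op 4: gossip N0<->N2 -> N0.N0=(alive,v0) N0.N1=(alive,v0) N0.N2=(alive,v0) | N2.N0=(alive,v0) N2.N1=(alive,v0) N2.N2=(alive,v0)
Op 5: N1 marks N2=alive -> (alive,v1)
Op 6: gossip N0<->N2 -> N0.N0=(alive,v0) N0.N1=(alive,v0) N0.N2=(alive,v0) | N2.N0=(alive,v0) N2.N1=(alive,v0) N2.N2=(alive,v0)
Op 7: gossip N2<->N1 -> N2.N0=(alive,v0) N2.N1=(dead,v1) N2.N2=(alive,v1) | N1.N0=(alive,v0) N1.N1=(dead,v1) N1.N2=(alive,v1)
Op 8: N0 marks N2=suspect -> (suspect,v1)
Op 9: gossip N2<->N1 -> N2.N0=(alive,v0) N2.N1=(dead,v1) N2.N2=(alive,v1) | N1.N0=(alive,v0) N1.N1=(dead,v1) N1.N2=(alive,v1)

Answer: N0=alive,0 N1=dead,1 N2=alive,1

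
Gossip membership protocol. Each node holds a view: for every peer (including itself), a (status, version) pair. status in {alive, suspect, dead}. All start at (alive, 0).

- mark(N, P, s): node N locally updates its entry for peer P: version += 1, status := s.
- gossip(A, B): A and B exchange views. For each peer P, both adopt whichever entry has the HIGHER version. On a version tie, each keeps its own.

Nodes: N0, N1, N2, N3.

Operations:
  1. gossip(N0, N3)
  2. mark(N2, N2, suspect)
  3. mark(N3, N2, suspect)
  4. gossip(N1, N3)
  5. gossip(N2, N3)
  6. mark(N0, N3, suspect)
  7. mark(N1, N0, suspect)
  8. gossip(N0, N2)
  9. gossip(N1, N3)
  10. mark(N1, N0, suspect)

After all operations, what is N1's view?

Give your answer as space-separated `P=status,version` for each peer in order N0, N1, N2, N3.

Op 1: gossip N0<->N3 -> N0.N0=(alive,v0) N0.N1=(alive,v0) N0.N2=(alive,v0) N0.N3=(alive,v0) | N3.N0=(alive,v0) N3.N1=(alive,v0) N3.N2=(alive,v0) N3.N3=(alive,v0)
Op 2: N2 marks N2=suspect -> (suspect,v1)
Op 3: N3 marks N2=suspect -> (suspect,v1)
Op 4: gossip N1<->N3 -> N1.N0=(alive,v0) N1.N1=(alive,v0) N1.N2=(suspect,v1) N1.N3=(alive,v0) | N3.N0=(alive,v0) N3.N1=(alive,v0) N3.N2=(suspect,v1) N3.N3=(alive,v0)
Op 5: gossip N2<->N3 -> N2.N0=(alive,v0) N2.N1=(alive,v0) N2.N2=(suspect,v1) N2.N3=(alive,v0) | N3.N0=(alive,v0) N3.N1=(alive,v0) N3.N2=(suspect,v1) N3.N3=(alive,v0)
Op 6: N0 marks N3=suspect -> (suspect,v1)
Op 7: N1 marks N0=suspect -> (suspect,v1)
Op 8: gossip N0<->N2 -> N0.N0=(alive,v0) N0.N1=(alive,v0) N0.N2=(suspect,v1) N0.N3=(suspect,v1) | N2.N0=(alive,v0) N2.N1=(alive,v0) N2.N2=(suspect,v1) N2.N3=(suspect,v1)
Op 9: gossip N1<->N3 -> N1.N0=(suspect,v1) N1.N1=(alive,v0) N1.N2=(suspect,v1) N1.N3=(alive,v0) | N3.N0=(suspect,v1) N3.N1=(alive,v0) N3.N2=(suspect,v1) N3.N3=(alive,v0)
Op 10: N1 marks N0=suspect -> (suspect,v2)

Answer: N0=suspect,2 N1=alive,0 N2=suspect,1 N3=alive,0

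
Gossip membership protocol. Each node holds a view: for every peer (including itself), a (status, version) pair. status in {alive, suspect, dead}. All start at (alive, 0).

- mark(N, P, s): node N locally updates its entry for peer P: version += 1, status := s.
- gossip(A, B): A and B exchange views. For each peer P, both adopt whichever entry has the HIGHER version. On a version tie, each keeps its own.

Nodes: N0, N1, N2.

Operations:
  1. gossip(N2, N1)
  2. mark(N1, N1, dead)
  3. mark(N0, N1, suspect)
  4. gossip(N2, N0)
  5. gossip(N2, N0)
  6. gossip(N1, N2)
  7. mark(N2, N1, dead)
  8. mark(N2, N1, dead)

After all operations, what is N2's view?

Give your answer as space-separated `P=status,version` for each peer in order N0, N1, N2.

Answer: N0=alive,0 N1=dead,3 N2=alive,0

Derivation:
Op 1: gossip N2<->N1 -> N2.N0=(alive,v0) N2.N1=(alive,v0) N2.N2=(alive,v0) | N1.N0=(alive,v0) N1.N1=(alive,v0) N1.N2=(alive,v0)
Op 2: N1 marks N1=dead -> (dead,v1)
Op 3: N0 marks N1=suspect -> (suspect,v1)
Op 4: gossip N2<->N0 -> N2.N0=(alive,v0) N2.N1=(suspect,v1) N2.N2=(alive,v0) | N0.N0=(alive,v0) N0.N1=(suspect,v1) N0.N2=(alive,v0)
Op 5: gossip N2<->N0 -> N2.N0=(alive,v0) N2.N1=(suspect,v1) N2.N2=(alive,v0) | N0.N0=(alive,v0) N0.N1=(suspect,v1) N0.N2=(alive,v0)
Op 6: gossip N1<->N2 -> N1.N0=(alive,v0) N1.N1=(dead,v1) N1.N2=(alive,v0) | N2.N0=(alive,v0) N2.N1=(suspect,v1) N2.N2=(alive,v0)
Op 7: N2 marks N1=dead -> (dead,v2)
Op 8: N2 marks N1=dead -> (dead,v3)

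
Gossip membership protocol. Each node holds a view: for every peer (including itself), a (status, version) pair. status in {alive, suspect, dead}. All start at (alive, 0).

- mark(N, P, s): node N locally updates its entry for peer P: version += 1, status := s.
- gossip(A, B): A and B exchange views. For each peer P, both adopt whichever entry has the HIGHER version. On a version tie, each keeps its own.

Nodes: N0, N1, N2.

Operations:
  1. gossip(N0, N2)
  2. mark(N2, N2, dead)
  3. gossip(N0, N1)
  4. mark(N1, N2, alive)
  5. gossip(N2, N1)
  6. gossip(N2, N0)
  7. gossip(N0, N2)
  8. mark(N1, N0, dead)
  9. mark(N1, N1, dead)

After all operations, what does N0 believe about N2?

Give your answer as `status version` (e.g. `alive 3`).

Op 1: gossip N0<->N2 -> N0.N0=(alive,v0) N0.N1=(alive,v0) N0.N2=(alive,v0) | N2.N0=(alive,v0) N2.N1=(alive,v0) N2.N2=(alive,v0)
Op 2: N2 marks N2=dead -> (dead,v1)
Op 3: gossip N0<->N1 -> N0.N0=(alive,v0) N0.N1=(alive,v0) N0.N2=(alive,v0) | N1.N0=(alive,v0) N1.N1=(alive,v0) N1.N2=(alive,v0)
Op 4: N1 marks N2=alive -> (alive,v1)
Op 5: gossip N2<->N1 -> N2.N0=(alive,v0) N2.N1=(alive,v0) N2.N2=(dead,v1) | N1.N0=(alive,v0) N1.N1=(alive,v0) N1.N2=(alive,v1)
Op 6: gossip N2<->N0 -> N2.N0=(alive,v0) N2.N1=(alive,v0) N2.N2=(dead,v1) | N0.N0=(alive,v0) N0.N1=(alive,v0) N0.N2=(dead,v1)
Op 7: gossip N0<->N2 -> N0.N0=(alive,v0) N0.N1=(alive,v0) N0.N2=(dead,v1) | N2.N0=(alive,v0) N2.N1=(alive,v0) N2.N2=(dead,v1)
Op 8: N1 marks N0=dead -> (dead,v1)
Op 9: N1 marks N1=dead -> (dead,v1)

Answer: dead 1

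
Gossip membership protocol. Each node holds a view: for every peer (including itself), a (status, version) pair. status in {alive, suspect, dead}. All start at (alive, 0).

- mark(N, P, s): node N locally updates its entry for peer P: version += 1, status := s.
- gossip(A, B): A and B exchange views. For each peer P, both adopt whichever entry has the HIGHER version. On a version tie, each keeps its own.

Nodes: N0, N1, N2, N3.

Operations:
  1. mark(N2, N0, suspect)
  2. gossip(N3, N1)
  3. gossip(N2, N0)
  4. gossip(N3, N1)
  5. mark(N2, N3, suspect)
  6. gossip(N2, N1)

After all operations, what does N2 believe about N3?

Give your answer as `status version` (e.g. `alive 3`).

Answer: suspect 1

Derivation:
Op 1: N2 marks N0=suspect -> (suspect,v1)
Op 2: gossip N3<->N1 -> N3.N0=(alive,v0) N3.N1=(alive,v0) N3.N2=(alive,v0) N3.N3=(alive,v0) | N1.N0=(alive,v0) N1.N1=(alive,v0) N1.N2=(alive,v0) N1.N3=(alive,v0)
Op 3: gossip N2<->N0 -> N2.N0=(suspect,v1) N2.N1=(alive,v0) N2.N2=(alive,v0) N2.N3=(alive,v0) | N0.N0=(suspect,v1) N0.N1=(alive,v0) N0.N2=(alive,v0) N0.N3=(alive,v0)
Op 4: gossip N3<->N1 -> N3.N0=(alive,v0) N3.N1=(alive,v0) N3.N2=(alive,v0) N3.N3=(alive,v0) | N1.N0=(alive,v0) N1.N1=(alive,v0) N1.N2=(alive,v0) N1.N3=(alive,v0)
Op 5: N2 marks N3=suspect -> (suspect,v1)
Op 6: gossip N2<->N1 -> N2.N0=(suspect,v1) N2.N1=(alive,v0) N2.N2=(alive,v0) N2.N3=(suspect,v1) | N1.N0=(suspect,v1) N1.N1=(alive,v0) N1.N2=(alive,v0) N1.N3=(suspect,v1)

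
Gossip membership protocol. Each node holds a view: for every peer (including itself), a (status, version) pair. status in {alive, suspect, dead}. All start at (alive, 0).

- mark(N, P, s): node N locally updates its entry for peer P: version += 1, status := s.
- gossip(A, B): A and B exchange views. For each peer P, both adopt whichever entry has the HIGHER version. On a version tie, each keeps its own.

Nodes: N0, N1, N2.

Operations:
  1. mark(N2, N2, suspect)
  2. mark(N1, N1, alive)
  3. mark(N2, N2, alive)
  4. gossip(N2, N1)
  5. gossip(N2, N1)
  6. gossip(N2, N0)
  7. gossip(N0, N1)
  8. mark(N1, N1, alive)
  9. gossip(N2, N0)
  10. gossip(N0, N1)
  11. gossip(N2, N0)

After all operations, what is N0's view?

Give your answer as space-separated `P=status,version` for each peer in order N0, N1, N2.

Answer: N0=alive,0 N1=alive,2 N2=alive,2

Derivation:
Op 1: N2 marks N2=suspect -> (suspect,v1)
Op 2: N1 marks N1=alive -> (alive,v1)
Op 3: N2 marks N2=alive -> (alive,v2)
Op 4: gossip N2<->N1 -> N2.N0=(alive,v0) N2.N1=(alive,v1) N2.N2=(alive,v2) | N1.N0=(alive,v0) N1.N1=(alive,v1) N1.N2=(alive,v2)
Op 5: gossip N2<->N1 -> N2.N0=(alive,v0) N2.N1=(alive,v1) N2.N2=(alive,v2) | N1.N0=(alive,v0) N1.N1=(alive,v1) N1.N2=(alive,v2)
Op 6: gossip N2<->N0 -> N2.N0=(alive,v0) N2.N1=(alive,v1) N2.N2=(alive,v2) | N0.N0=(alive,v0) N0.N1=(alive,v1) N0.N2=(alive,v2)
Op 7: gossip N0<->N1 -> N0.N0=(alive,v0) N0.N1=(alive,v1) N0.N2=(alive,v2) | N1.N0=(alive,v0) N1.N1=(alive,v1) N1.N2=(alive,v2)
Op 8: N1 marks N1=alive -> (alive,v2)
Op 9: gossip N2<->N0 -> N2.N0=(alive,v0) N2.N1=(alive,v1) N2.N2=(alive,v2) | N0.N0=(alive,v0) N0.N1=(alive,v1) N0.N2=(alive,v2)
Op 10: gossip N0<->N1 -> N0.N0=(alive,v0) N0.N1=(alive,v2) N0.N2=(alive,v2) | N1.N0=(alive,v0) N1.N1=(alive,v2) N1.N2=(alive,v2)
Op 11: gossip N2<->N0 -> N2.N0=(alive,v0) N2.N1=(alive,v2) N2.N2=(alive,v2) | N0.N0=(alive,v0) N0.N1=(alive,v2) N0.N2=(alive,v2)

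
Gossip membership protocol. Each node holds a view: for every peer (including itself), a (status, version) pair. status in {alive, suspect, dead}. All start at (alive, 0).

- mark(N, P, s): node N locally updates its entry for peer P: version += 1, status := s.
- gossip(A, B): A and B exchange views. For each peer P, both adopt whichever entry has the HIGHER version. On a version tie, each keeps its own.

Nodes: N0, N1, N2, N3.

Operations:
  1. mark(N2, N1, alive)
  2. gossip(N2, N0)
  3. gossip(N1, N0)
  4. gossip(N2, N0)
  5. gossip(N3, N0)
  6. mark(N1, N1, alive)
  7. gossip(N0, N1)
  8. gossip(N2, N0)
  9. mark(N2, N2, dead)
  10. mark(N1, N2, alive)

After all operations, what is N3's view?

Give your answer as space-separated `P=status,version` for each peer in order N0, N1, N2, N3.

Op 1: N2 marks N1=alive -> (alive,v1)
Op 2: gossip N2<->N0 -> N2.N0=(alive,v0) N2.N1=(alive,v1) N2.N2=(alive,v0) N2.N3=(alive,v0) | N0.N0=(alive,v0) N0.N1=(alive,v1) N0.N2=(alive,v0) N0.N3=(alive,v0)
Op 3: gossip N1<->N0 -> N1.N0=(alive,v0) N1.N1=(alive,v1) N1.N2=(alive,v0) N1.N3=(alive,v0) | N0.N0=(alive,v0) N0.N1=(alive,v1) N0.N2=(alive,v0) N0.N3=(alive,v0)
Op 4: gossip N2<->N0 -> N2.N0=(alive,v0) N2.N1=(alive,v1) N2.N2=(alive,v0) N2.N3=(alive,v0) | N0.N0=(alive,v0) N0.N1=(alive,v1) N0.N2=(alive,v0) N0.N3=(alive,v0)
Op 5: gossip N3<->N0 -> N3.N0=(alive,v0) N3.N1=(alive,v1) N3.N2=(alive,v0) N3.N3=(alive,v0) | N0.N0=(alive,v0) N0.N1=(alive,v1) N0.N2=(alive,v0) N0.N3=(alive,v0)
Op 6: N1 marks N1=alive -> (alive,v2)
Op 7: gossip N0<->N1 -> N0.N0=(alive,v0) N0.N1=(alive,v2) N0.N2=(alive,v0) N0.N3=(alive,v0) | N1.N0=(alive,v0) N1.N1=(alive,v2) N1.N2=(alive,v0) N1.N3=(alive,v0)
Op 8: gossip N2<->N0 -> N2.N0=(alive,v0) N2.N1=(alive,v2) N2.N2=(alive,v0) N2.N3=(alive,v0) | N0.N0=(alive,v0) N0.N1=(alive,v2) N0.N2=(alive,v0) N0.N3=(alive,v0)
Op 9: N2 marks N2=dead -> (dead,v1)
Op 10: N1 marks N2=alive -> (alive,v1)

Answer: N0=alive,0 N1=alive,1 N2=alive,0 N3=alive,0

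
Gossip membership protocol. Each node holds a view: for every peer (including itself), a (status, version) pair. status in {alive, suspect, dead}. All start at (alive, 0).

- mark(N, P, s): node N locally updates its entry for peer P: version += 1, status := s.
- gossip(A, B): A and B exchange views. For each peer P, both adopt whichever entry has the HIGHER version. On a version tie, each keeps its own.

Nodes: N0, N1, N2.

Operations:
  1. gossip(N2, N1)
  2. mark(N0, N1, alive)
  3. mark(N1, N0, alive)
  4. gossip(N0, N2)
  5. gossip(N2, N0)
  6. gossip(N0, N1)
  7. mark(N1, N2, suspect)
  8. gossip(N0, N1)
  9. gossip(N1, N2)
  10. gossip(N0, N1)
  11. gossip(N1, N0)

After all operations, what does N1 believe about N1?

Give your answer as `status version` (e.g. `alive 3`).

Answer: alive 1

Derivation:
Op 1: gossip N2<->N1 -> N2.N0=(alive,v0) N2.N1=(alive,v0) N2.N2=(alive,v0) | N1.N0=(alive,v0) N1.N1=(alive,v0) N1.N2=(alive,v0)
Op 2: N0 marks N1=alive -> (alive,v1)
Op 3: N1 marks N0=alive -> (alive,v1)
Op 4: gossip N0<->N2 -> N0.N0=(alive,v0) N0.N1=(alive,v1) N0.N2=(alive,v0) | N2.N0=(alive,v0) N2.N1=(alive,v1) N2.N2=(alive,v0)
Op 5: gossip N2<->N0 -> N2.N0=(alive,v0) N2.N1=(alive,v1) N2.N2=(alive,v0) | N0.N0=(alive,v0) N0.N1=(alive,v1) N0.N2=(alive,v0)
Op 6: gossip N0<->N1 -> N0.N0=(alive,v1) N0.N1=(alive,v1) N0.N2=(alive,v0) | N1.N0=(alive,v1) N1.N1=(alive,v1) N1.N2=(alive,v0)
Op 7: N1 marks N2=suspect -> (suspect,v1)
Op 8: gossip N0<->N1 -> N0.N0=(alive,v1) N0.N1=(alive,v1) N0.N2=(suspect,v1) | N1.N0=(alive,v1) N1.N1=(alive,v1) N1.N2=(suspect,v1)
Op 9: gossip N1<->N2 -> N1.N0=(alive,v1) N1.N1=(alive,v1) N1.N2=(suspect,v1) | N2.N0=(alive,v1) N2.N1=(alive,v1) N2.N2=(suspect,v1)
Op 10: gossip N0<->N1 -> N0.N0=(alive,v1) N0.N1=(alive,v1) N0.N2=(suspect,v1) | N1.N0=(alive,v1) N1.N1=(alive,v1) N1.N2=(suspect,v1)
Op 11: gossip N1<->N0 -> N1.N0=(alive,v1) N1.N1=(alive,v1) N1.N2=(suspect,v1) | N0.N0=(alive,v1) N0.N1=(alive,v1) N0.N2=(suspect,v1)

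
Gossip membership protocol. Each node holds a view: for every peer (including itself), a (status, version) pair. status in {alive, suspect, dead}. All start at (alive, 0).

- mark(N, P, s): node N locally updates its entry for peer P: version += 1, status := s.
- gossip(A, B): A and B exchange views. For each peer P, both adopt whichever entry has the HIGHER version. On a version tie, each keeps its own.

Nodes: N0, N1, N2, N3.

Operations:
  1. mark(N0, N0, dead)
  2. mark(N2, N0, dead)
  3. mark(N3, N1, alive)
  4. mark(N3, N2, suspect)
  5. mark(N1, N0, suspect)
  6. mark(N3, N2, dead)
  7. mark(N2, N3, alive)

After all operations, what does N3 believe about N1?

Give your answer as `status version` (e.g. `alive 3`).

Answer: alive 1

Derivation:
Op 1: N0 marks N0=dead -> (dead,v1)
Op 2: N2 marks N0=dead -> (dead,v1)
Op 3: N3 marks N1=alive -> (alive,v1)
Op 4: N3 marks N2=suspect -> (suspect,v1)
Op 5: N1 marks N0=suspect -> (suspect,v1)
Op 6: N3 marks N2=dead -> (dead,v2)
Op 7: N2 marks N3=alive -> (alive,v1)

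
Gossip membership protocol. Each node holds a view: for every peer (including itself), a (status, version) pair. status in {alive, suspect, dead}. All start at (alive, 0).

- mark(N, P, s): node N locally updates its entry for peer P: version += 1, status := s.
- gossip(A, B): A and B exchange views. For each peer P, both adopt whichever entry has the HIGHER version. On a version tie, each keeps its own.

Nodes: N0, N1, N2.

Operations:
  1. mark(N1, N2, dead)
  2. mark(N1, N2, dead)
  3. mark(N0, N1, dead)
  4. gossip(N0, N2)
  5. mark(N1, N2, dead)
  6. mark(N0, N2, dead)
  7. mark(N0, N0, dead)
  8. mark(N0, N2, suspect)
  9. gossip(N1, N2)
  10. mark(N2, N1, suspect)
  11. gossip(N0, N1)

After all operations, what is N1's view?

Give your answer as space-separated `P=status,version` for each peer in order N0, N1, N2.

Op 1: N1 marks N2=dead -> (dead,v1)
Op 2: N1 marks N2=dead -> (dead,v2)
Op 3: N0 marks N1=dead -> (dead,v1)
Op 4: gossip N0<->N2 -> N0.N0=(alive,v0) N0.N1=(dead,v1) N0.N2=(alive,v0) | N2.N0=(alive,v0) N2.N1=(dead,v1) N2.N2=(alive,v0)
Op 5: N1 marks N2=dead -> (dead,v3)
Op 6: N0 marks N2=dead -> (dead,v1)
Op 7: N0 marks N0=dead -> (dead,v1)
Op 8: N0 marks N2=suspect -> (suspect,v2)
Op 9: gossip N1<->N2 -> N1.N0=(alive,v0) N1.N1=(dead,v1) N1.N2=(dead,v3) | N2.N0=(alive,v0) N2.N1=(dead,v1) N2.N2=(dead,v3)
Op 10: N2 marks N1=suspect -> (suspect,v2)
Op 11: gossip N0<->N1 -> N0.N0=(dead,v1) N0.N1=(dead,v1) N0.N2=(dead,v3) | N1.N0=(dead,v1) N1.N1=(dead,v1) N1.N2=(dead,v3)

Answer: N0=dead,1 N1=dead,1 N2=dead,3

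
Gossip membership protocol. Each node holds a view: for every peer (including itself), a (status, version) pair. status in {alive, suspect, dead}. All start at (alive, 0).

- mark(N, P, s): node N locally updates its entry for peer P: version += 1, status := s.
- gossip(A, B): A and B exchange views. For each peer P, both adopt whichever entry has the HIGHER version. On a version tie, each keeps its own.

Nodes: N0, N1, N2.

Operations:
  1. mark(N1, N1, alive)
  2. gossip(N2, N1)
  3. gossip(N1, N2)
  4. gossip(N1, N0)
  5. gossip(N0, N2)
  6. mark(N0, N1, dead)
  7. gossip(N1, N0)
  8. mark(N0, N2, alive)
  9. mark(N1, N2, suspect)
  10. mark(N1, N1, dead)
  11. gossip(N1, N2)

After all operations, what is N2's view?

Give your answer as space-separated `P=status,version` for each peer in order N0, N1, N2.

Op 1: N1 marks N1=alive -> (alive,v1)
Op 2: gossip N2<->N1 -> N2.N0=(alive,v0) N2.N1=(alive,v1) N2.N2=(alive,v0) | N1.N0=(alive,v0) N1.N1=(alive,v1) N1.N2=(alive,v0)
Op 3: gossip N1<->N2 -> N1.N0=(alive,v0) N1.N1=(alive,v1) N1.N2=(alive,v0) | N2.N0=(alive,v0) N2.N1=(alive,v1) N2.N2=(alive,v0)
Op 4: gossip N1<->N0 -> N1.N0=(alive,v0) N1.N1=(alive,v1) N1.N2=(alive,v0) | N0.N0=(alive,v0) N0.N1=(alive,v1) N0.N2=(alive,v0)
Op 5: gossip N0<->N2 -> N0.N0=(alive,v0) N0.N1=(alive,v1) N0.N2=(alive,v0) | N2.N0=(alive,v0) N2.N1=(alive,v1) N2.N2=(alive,v0)
Op 6: N0 marks N1=dead -> (dead,v2)
Op 7: gossip N1<->N0 -> N1.N0=(alive,v0) N1.N1=(dead,v2) N1.N2=(alive,v0) | N0.N0=(alive,v0) N0.N1=(dead,v2) N0.N2=(alive,v0)
Op 8: N0 marks N2=alive -> (alive,v1)
Op 9: N1 marks N2=suspect -> (suspect,v1)
Op 10: N1 marks N1=dead -> (dead,v3)
Op 11: gossip N1<->N2 -> N1.N0=(alive,v0) N1.N1=(dead,v3) N1.N2=(suspect,v1) | N2.N0=(alive,v0) N2.N1=(dead,v3) N2.N2=(suspect,v1)

Answer: N0=alive,0 N1=dead,3 N2=suspect,1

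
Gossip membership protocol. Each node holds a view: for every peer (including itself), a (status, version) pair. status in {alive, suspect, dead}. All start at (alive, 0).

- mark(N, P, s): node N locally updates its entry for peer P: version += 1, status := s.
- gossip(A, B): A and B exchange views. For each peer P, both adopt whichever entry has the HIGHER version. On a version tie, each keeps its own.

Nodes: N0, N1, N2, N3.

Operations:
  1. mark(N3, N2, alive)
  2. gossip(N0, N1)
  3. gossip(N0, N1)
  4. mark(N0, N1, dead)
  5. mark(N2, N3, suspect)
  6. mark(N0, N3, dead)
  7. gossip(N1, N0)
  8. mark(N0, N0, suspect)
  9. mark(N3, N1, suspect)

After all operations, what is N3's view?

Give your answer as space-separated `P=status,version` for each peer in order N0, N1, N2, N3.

Answer: N0=alive,0 N1=suspect,1 N2=alive,1 N3=alive,0

Derivation:
Op 1: N3 marks N2=alive -> (alive,v1)
Op 2: gossip N0<->N1 -> N0.N0=(alive,v0) N0.N1=(alive,v0) N0.N2=(alive,v0) N0.N3=(alive,v0) | N1.N0=(alive,v0) N1.N1=(alive,v0) N1.N2=(alive,v0) N1.N3=(alive,v0)
Op 3: gossip N0<->N1 -> N0.N0=(alive,v0) N0.N1=(alive,v0) N0.N2=(alive,v0) N0.N3=(alive,v0) | N1.N0=(alive,v0) N1.N1=(alive,v0) N1.N2=(alive,v0) N1.N3=(alive,v0)
Op 4: N0 marks N1=dead -> (dead,v1)
Op 5: N2 marks N3=suspect -> (suspect,v1)
Op 6: N0 marks N3=dead -> (dead,v1)
Op 7: gossip N1<->N0 -> N1.N0=(alive,v0) N1.N1=(dead,v1) N1.N2=(alive,v0) N1.N3=(dead,v1) | N0.N0=(alive,v0) N0.N1=(dead,v1) N0.N2=(alive,v0) N0.N3=(dead,v1)
Op 8: N0 marks N0=suspect -> (suspect,v1)
Op 9: N3 marks N1=suspect -> (suspect,v1)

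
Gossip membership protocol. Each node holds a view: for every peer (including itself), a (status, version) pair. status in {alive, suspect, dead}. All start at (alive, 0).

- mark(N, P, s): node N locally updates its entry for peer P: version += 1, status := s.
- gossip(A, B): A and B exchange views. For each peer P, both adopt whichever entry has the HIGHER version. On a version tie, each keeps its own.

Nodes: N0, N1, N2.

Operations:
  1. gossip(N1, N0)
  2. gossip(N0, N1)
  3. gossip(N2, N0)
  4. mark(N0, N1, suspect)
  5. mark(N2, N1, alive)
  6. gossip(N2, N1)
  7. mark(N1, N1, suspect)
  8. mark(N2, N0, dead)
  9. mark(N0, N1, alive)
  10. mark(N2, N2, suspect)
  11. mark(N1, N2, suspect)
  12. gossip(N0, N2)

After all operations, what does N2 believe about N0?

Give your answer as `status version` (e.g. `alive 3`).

Op 1: gossip N1<->N0 -> N1.N0=(alive,v0) N1.N1=(alive,v0) N1.N2=(alive,v0) | N0.N0=(alive,v0) N0.N1=(alive,v0) N0.N2=(alive,v0)
Op 2: gossip N0<->N1 -> N0.N0=(alive,v0) N0.N1=(alive,v0) N0.N2=(alive,v0) | N1.N0=(alive,v0) N1.N1=(alive,v0) N1.N2=(alive,v0)
Op 3: gossip N2<->N0 -> N2.N0=(alive,v0) N2.N1=(alive,v0) N2.N2=(alive,v0) | N0.N0=(alive,v0) N0.N1=(alive,v0) N0.N2=(alive,v0)
Op 4: N0 marks N1=suspect -> (suspect,v1)
Op 5: N2 marks N1=alive -> (alive,v1)
Op 6: gossip N2<->N1 -> N2.N0=(alive,v0) N2.N1=(alive,v1) N2.N2=(alive,v0) | N1.N0=(alive,v0) N1.N1=(alive,v1) N1.N2=(alive,v0)
Op 7: N1 marks N1=suspect -> (suspect,v2)
Op 8: N2 marks N0=dead -> (dead,v1)
Op 9: N0 marks N1=alive -> (alive,v2)
Op 10: N2 marks N2=suspect -> (suspect,v1)
Op 11: N1 marks N2=suspect -> (suspect,v1)
Op 12: gossip N0<->N2 -> N0.N0=(dead,v1) N0.N1=(alive,v2) N0.N2=(suspect,v1) | N2.N0=(dead,v1) N2.N1=(alive,v2) N2.N2=(suspect,v1)

Answer: dead 1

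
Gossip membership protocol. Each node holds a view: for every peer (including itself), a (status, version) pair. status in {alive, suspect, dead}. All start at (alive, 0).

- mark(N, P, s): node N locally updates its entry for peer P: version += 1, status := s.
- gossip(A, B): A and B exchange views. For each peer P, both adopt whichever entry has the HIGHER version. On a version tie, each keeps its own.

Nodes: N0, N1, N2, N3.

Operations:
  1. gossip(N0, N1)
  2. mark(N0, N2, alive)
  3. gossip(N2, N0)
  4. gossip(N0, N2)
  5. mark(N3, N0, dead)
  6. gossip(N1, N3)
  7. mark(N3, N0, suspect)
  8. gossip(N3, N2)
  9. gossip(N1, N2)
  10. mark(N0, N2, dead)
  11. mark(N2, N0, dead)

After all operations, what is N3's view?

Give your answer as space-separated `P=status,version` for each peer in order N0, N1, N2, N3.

Op 1: gossip N0<->N1 -> N0.N0=(alive,v0) N0.N1=(alive,v0) N0.N2=(alive,v0) N0.N3=(alive,v0) | N1.N0=(alive,v0) N1.N1=(alive,v0) N1.N2=(alive,v0) N1.N3=(alive,v0)
Op 2: N0 marks N2=alive -> (alive,v1)
Op 3: gossip N2<->N0 -> N2.N0=(alive,v0) N2.N1=(alive,v0) N2.N2=(alive,v1) N2.N3=(alive,v0) | N0.N0=(alive,v0) N0.N1=(alive,v0) N0.N2=(alive,v1) N0.N3=(alive,v0)
Op 4: gossip N0<->N2 -> N0.N0=(alive,v0) N0.N1=(alive,v0) N0.N2=(alive,v1) N0.N3=(alive,v0) | N2.N0=(alive,v0) N2.N1=(alive,v0) N2.N2=(alive,v1) N2.N3=(alive,v0)
Op 5: N3 marks N0=dead -> (dead,v1)
Op 6: gossip N1<->N3 -> N1.N0=(dead,v1) N1.N1=(alive,v0) N1.N2=(alive,v0) N1.N3=(alive,v0) | N3.N0=(dead,v1) N3.N1=(alive,v0) N3.N2=(alive,v0) N3.N3=(alive,v0)
Op 7: N3 marks N0=suspect -> (suspect,v2)
Op 8: gossip N3<->N2 -> N3.N0=(suspect,v2) N3.N1=(alive,v0) N3.N2=(alive,v1) N3.N3=(alive,v0) | N2.N0=(suspect,v2) N2.N1=(alive,v0) N2.N2=(alive,v1) N2.N3=(alive,v0)
Op 9: gossip N1<->N2 -> N1.N0=(suspect,v2) N1.N1=(alive,v0) N1.N2=(alive,v1) N1.N3=(alive,v0) | N2.N0=(suspect,v2) N2.N1=(alive,v0) N2.N2=(alive,v1) N2.N3=(alive,v0)
Op 10: N0 marks N2=dead -> (dead,v2)
Op 11: N2 marks N0=dead -> (dead,v3)

Answer: N0=suspect,2 N1=alive,0 N2=alive,1 N3=alive,0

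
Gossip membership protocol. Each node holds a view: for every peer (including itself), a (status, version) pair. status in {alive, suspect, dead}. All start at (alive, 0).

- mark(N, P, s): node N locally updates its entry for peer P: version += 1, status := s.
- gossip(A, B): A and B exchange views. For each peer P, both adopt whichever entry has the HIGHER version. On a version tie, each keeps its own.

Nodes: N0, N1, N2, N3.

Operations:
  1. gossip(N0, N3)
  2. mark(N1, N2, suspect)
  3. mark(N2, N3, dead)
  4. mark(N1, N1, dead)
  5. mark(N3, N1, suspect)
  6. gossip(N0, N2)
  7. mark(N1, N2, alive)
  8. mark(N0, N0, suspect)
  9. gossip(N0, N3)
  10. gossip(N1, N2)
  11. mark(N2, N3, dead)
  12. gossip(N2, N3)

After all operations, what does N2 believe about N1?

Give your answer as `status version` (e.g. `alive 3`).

Op 1: gossip N0<->N3 -> N0.N0=(alive,v0) N0.N1=(alive,v0) N0.N2=(alive,v0) N0.N3=(alive,v0) | N3.N0=(alive,v0) N3.N1=(alive,v0) N3.N2=(alive,v0) N3.N3=(alive,v0)
Op 2: N1 marks N2=suspect -> (suspect,v1)
Op 3: N2 marks N3=dead -> (dead,v1)
Op 4: N1 marks N1=dead -> (dead,v1)
Op 5: N3 marks N1=suspect -> (suspect,v1)
Op 6: gossip N0<->N2 -> N0.N0=(alive,v0) N0.N1=(alive,v0) N0.N2=(alive,v0) N0.N3=(dead,v1) | N2.N0=(alive,v0) N2.N1=(alive,v0) N2.N2=(alive,v0) N2.N3=(dead,v1)
Op 7: N1 marks N2=alive -> (alive,v2)
Op 8: N0 marks N0=suspect -> (suspect,v1)
Op 9: gossip N0<->N3 -> N0.N0=(suspect,v1) N0.N1=(suspect,v1) N0.N2=(alive,v0) N0.N3=(dead,v1) | N3.N0=(suspect,v1) N3.N1=(suspect,v1) N3.N2=(alive,v0) N3.N3=(dead,v1)
Op 10: gossip N1<->N2 -> N1.N0=(alive,v0) N1.N1=(dead,v1) N1.N2=(alive,v2) N1.N3=(dead,v1) | N2.N0=(alive,v0) N2.N1=(dead,v1) N2.N2=(alive,v2) N2.N3=(dead,v1)
Op 11: N2 marks N3=dead -> (dead,v2)
Op 12: gossip N2<->N3 -> N2.N0=(suspect,v1) N2.N1=(dead,v1) N2.N2=(alive,v2) N2.N3=(dead,v2) | N3.N0=(suspect,v1) N3.N1=(suspect,v1) N3.N2=(alive,v2) N3.N3=(dead,v2)

Answer: dead 1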